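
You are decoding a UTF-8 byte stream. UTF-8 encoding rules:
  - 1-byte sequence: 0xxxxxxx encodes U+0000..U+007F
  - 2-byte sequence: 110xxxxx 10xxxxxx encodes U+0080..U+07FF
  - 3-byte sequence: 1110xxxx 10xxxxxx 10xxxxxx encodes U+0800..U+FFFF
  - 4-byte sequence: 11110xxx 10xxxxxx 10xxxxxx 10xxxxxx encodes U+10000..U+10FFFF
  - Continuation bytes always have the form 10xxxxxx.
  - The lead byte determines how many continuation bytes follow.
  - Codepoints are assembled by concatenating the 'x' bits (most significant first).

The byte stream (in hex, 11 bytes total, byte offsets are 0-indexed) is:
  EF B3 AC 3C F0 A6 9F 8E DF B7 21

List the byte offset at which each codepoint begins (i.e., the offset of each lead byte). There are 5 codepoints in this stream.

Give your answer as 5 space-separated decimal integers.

Answer: 0 3 4 8 10

Derivation:
Byte[0]=EF: 3-byte lead, need 2 cont bytes. acc=0xF
Byte[1]=B3: continuation. acc=(acc<<6)|0x33=0x3F3
Byte[2]=AC: continuation. acc=(acc<<6)|0x2C=0xFCEC
Completed: cp=U+FCEC (starts at byte 0)
Byte[3]=3C: 1-byte ASCII. cp=U+003C
Byte[4]=F0: 4-byte lead, need 3 cont bytes. acc=0x0
Byte[5]=A6: continuation. acc=(acc<<6)|0x26=0x26
Byte[6]=9F: continuation. acc=(acc<<6)|0x1F=0x99F
Byte[7]=8E: continuation. acc=(acc<<6)|0x0E=0x267CE
Completed: cp=U+267CE (starts at byte 4)
Byte[8]=DF: 2-byte lead, need 1 cont bytes. acc=0x1F
Byte[9]=B7: continuation. acc=(acc<<6)|0x37=0x7F7
Completed: cp=U+07F7 (starts at byte 8)
Byte[10]=21: 1-byte ASCII. cp=U+0021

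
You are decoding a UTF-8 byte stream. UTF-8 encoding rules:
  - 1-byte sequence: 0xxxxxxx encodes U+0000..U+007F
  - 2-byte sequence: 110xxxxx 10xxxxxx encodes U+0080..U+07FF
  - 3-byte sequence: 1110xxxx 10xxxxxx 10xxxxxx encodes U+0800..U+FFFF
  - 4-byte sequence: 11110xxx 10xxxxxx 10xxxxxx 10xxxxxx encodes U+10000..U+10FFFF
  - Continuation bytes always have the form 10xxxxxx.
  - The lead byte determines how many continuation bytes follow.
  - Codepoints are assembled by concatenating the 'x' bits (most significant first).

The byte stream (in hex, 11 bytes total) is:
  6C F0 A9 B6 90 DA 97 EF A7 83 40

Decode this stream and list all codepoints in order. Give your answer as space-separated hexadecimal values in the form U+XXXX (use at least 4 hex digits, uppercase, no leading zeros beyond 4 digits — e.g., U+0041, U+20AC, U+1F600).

Byte[0]=6C: 1-byte ASCII. cp=U+006C
Byte[1]=F0: 4-byte lead, need 3 cont bytes. acc=0x0
Byte[2]=A9: continuation. acc=(acc<<6)|0x29=0x29
Byte[3]=B6: continuation. acc=(acc<<6)|0x36=0xA76
Byte[4]=90: continuation. acc=(acc<<6)|0x10=0x29D90
Completed: cp=U+29D90 (starts at byte 1)
Byte[5]=DA: 2-byte lead, need 1 cont bytes. acc=0x1A
Byte[6]=97: continuation. acc=(acc<<6)|0x17=0x697
Completed: cp=U+0697 (starts at byte 5)
Byte[7]=EF: 3-byte lead, need 2 cont bytes. acc=0xF
Byte[8]=A7: continuation. acc=(acc<<6)|0x27=0x3E7
Byte[9]=83: continuation. acc=(acc<<6)|0x03=0xF9C3
Completed: cp=U+F9C3 (starts at byte 7)
Byte[10]=40: 1-byte ASCII. cp=U+0040

Answer: U+006C U+29D90 U+0697 U+F9C3 U+0040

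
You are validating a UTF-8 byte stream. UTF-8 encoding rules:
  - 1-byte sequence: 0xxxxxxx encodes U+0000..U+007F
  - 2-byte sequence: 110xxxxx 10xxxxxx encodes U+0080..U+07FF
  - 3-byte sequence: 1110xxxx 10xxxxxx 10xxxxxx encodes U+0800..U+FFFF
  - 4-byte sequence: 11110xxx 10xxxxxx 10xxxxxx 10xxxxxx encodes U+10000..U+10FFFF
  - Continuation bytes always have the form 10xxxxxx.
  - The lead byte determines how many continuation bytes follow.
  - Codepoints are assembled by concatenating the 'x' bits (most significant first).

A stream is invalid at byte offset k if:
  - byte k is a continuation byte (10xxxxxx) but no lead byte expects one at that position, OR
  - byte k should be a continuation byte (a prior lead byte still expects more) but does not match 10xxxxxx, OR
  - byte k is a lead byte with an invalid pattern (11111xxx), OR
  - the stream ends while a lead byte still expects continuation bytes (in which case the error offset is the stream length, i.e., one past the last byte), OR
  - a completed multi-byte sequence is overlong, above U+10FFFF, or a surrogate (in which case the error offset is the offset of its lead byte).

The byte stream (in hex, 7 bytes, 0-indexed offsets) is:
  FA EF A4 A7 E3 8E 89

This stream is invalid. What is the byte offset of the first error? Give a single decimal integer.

Byte[0]=FA: INVALID lead byte (not 0xxx/110x/1110/11110)

Answer: 0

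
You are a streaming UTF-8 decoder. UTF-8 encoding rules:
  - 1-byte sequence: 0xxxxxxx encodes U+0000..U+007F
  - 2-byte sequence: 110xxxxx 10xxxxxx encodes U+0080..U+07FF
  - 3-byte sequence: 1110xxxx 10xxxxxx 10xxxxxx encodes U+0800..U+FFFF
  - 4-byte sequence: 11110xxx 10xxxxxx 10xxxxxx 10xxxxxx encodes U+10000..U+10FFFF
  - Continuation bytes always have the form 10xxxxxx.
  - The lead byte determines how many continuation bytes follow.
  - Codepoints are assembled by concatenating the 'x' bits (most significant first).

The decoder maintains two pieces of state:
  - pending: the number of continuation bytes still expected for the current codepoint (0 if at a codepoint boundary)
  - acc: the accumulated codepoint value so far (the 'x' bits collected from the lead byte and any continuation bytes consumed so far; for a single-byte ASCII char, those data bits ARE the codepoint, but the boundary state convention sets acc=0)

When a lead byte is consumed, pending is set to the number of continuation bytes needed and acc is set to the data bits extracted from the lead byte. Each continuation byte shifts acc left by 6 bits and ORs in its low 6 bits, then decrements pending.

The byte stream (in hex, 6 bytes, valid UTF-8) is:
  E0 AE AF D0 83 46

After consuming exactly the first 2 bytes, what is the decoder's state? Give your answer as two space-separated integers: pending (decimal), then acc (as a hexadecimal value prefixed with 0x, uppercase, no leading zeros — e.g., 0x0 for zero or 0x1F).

Answer: 1 0x2E

Derivation:
Byte[0]=E0: 3-byte lead. pending=2, acc=0x0
Byte[1]=AE: continuation. acc=(acc<<6)|0x2E=0x2E, pending=1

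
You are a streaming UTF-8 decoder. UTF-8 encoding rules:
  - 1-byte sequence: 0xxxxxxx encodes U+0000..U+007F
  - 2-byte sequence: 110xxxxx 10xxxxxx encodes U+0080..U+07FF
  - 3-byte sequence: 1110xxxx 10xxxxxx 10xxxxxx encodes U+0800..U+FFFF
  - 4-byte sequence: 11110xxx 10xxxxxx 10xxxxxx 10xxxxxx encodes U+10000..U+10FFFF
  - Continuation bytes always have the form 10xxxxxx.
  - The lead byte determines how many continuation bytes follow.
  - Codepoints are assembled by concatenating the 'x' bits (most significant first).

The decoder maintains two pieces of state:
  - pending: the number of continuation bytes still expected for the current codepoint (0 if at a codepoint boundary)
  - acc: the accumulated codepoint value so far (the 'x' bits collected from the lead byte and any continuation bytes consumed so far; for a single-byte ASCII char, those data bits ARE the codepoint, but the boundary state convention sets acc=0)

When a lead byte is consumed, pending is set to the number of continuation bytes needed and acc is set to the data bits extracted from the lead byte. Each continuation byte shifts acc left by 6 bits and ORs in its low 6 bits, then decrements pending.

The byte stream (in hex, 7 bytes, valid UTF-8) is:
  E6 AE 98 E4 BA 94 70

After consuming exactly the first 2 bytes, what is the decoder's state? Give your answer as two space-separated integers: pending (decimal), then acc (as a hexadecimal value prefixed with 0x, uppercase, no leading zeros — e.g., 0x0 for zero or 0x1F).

Answer: 1 0x1AE

Derivation:
Byte[0]=E6: 3-byte lead. pending=2, acc=0x6
Byte[1]=AE: continuation. acc=(acc<<6)|0x2E=0x1AE, pending=1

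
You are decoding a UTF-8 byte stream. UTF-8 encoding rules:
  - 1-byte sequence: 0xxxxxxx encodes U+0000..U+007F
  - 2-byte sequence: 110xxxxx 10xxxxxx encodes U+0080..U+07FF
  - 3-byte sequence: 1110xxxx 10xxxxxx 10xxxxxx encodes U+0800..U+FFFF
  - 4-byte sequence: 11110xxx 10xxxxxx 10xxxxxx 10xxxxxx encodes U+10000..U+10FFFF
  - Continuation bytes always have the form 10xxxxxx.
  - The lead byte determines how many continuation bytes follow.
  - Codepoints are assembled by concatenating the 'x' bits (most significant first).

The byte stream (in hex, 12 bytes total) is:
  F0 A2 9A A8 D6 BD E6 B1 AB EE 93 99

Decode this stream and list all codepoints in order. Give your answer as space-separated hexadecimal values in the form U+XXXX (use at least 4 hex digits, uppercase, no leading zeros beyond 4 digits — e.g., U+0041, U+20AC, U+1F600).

Answer: U+226A8 U+05BD U+6C6B U+E4D9

Derivation:
Byte[0]=F0: 4-byte lead, need 3 cont bytes. acc=0x0
Byte[1]=A2: continuation. acc=(acc<<6)|0x22=0x22
Byte[2]=9A: continuation. acc=(acc<<6)|0x1A=0x89A
Byte[3]=A8: continuation. acc=(acc<<6)|0x28=0x226A8
Completed: cp=U+226A8 (starts at byte 0)
Byte[4]=D6: 2-byte lead, need 1 cont bytes. acc=0x16
Byte[5]=BD: continuation. acc=(acc<<6)|0x3D=0x5BD
Completed: cp=U+05BD (starts at byte 4)
Byte[6]=E6: 3-byte lead, need 2 cont bytes. acc=0x6
Byte[7]=B1: continuation. acc=(acc<<6)|0x31=0x1B1
Byte[8]=AB: continuation. acc=(acc<<6)|0x2B=0x6C6B
Completed: cp=U+6C6B (starts at byte 6)
Byte[9]=EE: 3-byte lead, need 2 cont bytes. acc=0xE
Byte[10]=93: continuation. acc=(acc<<6)|0x13=0x393
Byte[11]=99: continuation. acc=(acc<<6)|0x19=0xE4D9
Completed: cp=U+E4D9 (starts at byte 9)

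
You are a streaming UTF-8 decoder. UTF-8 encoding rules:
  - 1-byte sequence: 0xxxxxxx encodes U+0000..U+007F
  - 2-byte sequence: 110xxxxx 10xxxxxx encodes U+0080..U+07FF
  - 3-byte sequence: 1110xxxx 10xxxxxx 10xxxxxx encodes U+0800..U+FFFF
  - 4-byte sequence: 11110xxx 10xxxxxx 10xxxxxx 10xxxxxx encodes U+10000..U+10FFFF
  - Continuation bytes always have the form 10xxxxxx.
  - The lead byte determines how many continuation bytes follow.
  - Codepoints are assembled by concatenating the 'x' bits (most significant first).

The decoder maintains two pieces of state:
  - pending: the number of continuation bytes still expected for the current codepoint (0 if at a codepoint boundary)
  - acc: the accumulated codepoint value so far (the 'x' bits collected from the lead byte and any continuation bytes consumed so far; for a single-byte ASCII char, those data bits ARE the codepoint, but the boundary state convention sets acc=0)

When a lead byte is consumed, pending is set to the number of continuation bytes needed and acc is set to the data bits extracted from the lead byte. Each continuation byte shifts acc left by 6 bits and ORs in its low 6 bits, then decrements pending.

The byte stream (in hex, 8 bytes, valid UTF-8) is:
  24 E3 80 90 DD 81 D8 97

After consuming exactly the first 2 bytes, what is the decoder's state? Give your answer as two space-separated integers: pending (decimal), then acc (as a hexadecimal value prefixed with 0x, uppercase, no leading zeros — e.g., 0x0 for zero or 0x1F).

Answer: 2 0x3

Derivation:
Byte[0]=24: 1-byte. pending=0, acc=0x0
Byte[1]=E3: 3-byte lead. pending=2, acc=0x3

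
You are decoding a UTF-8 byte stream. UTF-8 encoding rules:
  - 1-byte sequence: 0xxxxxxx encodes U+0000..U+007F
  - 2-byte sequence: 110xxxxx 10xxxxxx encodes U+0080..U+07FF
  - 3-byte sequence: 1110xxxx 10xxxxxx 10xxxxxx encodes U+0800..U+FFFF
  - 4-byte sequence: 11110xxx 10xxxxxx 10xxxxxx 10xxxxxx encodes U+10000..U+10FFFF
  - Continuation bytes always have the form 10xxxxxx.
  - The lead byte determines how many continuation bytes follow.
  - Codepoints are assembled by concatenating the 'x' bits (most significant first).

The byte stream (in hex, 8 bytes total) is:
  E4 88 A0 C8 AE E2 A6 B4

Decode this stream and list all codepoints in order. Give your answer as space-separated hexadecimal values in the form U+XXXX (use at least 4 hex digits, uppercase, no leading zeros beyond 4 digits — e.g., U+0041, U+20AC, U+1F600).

Answer: U+4220 U+022E U+29B4

Derivation:
Byte[0]=E4: 3-byte lead, need 2 cont bytes. acc=0x4
Byte[1]=88: continuation. acc=(acc<<6)|0x08=0x108
Byte[2]=A0: continuation. acc=(acc<<6)|0x20=0x4220
Completed: cp=U+4220 (starts at byte 0)
Byte[3]=C8: 2-byte lead, need 1 cont bytes. acc=0x8
Byte[4]=AE: continuation. acc=(acc<<6)|0x2E=0x22E
Completed: cp=U+022E (starts at byte 3)
Byte[5]=E2: 3-byte lead, need 2 cont bytes. acc=0x2
Byte[6]=A6: continuation. acc=(acc<<6)|0x26=0xA6
Byte[7]=B4: continuation. acc=(acc<<6)|0x34=0x29B4
Completed: cp=U+29B4 (starts at byte 5)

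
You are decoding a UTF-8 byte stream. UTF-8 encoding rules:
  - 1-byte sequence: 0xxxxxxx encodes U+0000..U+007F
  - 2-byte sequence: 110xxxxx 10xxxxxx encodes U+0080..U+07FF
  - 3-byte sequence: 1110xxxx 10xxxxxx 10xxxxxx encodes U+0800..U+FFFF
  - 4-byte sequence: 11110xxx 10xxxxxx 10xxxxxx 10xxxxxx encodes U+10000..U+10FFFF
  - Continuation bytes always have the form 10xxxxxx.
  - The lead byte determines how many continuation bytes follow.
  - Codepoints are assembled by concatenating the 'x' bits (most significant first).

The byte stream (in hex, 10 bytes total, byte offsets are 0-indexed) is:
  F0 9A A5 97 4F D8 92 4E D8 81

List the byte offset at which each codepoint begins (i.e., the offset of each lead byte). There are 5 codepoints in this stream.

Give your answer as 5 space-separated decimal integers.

Byte[0]=F0: 4-byte lead, need 3 cont bytes. acc=0x0
Byte[1]=9A: continuation. acc=(acc<<6)|0x1A=0x1A
Byte[2]=A5: continuation. acc=(acc<<6)|0x25=0x6A5
Byte[3]=97: continuation. acc=(acc<<6)|0x17=0x1A957
Completed: cp=U+1A957 (starts at byte 0)
Byte[4]=4F: 1-byte ASCII. cp=U+004F
Byte[5]=D8: 2-byte lead, need 1 cont bytes. acc=0x18
Byte[6]=92: continuation. acc=(acc<<6)|0x12=0x612
Completed: cp=U+0612 (starts at byte 5)
Byte[7]=4E: 1-byte ASCII. cp=U+004E
Byte[8]=D8: 2-byte lead, need 1 cont bytes. acc=0x18
Byte[9]=81: continuation. acc=(acc<<6)|0x01=0x601
Completed: cp=U+0601 (starts at byte 8)

Answer: 0 4 5 7 8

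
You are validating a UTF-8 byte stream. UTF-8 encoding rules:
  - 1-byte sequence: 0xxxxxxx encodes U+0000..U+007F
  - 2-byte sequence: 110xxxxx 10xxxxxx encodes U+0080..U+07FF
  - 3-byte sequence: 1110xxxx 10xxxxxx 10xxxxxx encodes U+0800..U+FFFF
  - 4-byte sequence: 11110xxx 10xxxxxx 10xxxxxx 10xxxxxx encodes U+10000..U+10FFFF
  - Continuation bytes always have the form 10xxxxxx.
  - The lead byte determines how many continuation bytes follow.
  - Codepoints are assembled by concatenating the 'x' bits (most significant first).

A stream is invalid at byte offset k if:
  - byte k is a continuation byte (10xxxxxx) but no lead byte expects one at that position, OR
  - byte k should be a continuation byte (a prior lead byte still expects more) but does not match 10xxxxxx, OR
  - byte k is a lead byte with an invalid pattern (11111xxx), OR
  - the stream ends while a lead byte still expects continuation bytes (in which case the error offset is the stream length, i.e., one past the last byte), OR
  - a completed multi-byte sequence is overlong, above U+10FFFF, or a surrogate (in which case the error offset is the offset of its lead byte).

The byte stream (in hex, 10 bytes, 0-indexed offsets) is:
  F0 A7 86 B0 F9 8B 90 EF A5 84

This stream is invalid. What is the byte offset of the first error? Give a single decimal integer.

Byte[0]=F0: 4-byte lead, need 3 cont bytes. acc=0x0
Byte[1]=A7: continuation. acc=(acc<<6)|0x27=0x27
Byte[2]=86: continuation. acc=(acc<<6)|0x06=0x9C6
Byte[3]=B0: continuation. acc=(acc<<6)|0x30=0x271B0
Completed: cp=U+271B0 (starts at byte 0)
Byte[4]=F9: INVALID lead byte (not 0xxx/110x/1110/11110)

Answer: 4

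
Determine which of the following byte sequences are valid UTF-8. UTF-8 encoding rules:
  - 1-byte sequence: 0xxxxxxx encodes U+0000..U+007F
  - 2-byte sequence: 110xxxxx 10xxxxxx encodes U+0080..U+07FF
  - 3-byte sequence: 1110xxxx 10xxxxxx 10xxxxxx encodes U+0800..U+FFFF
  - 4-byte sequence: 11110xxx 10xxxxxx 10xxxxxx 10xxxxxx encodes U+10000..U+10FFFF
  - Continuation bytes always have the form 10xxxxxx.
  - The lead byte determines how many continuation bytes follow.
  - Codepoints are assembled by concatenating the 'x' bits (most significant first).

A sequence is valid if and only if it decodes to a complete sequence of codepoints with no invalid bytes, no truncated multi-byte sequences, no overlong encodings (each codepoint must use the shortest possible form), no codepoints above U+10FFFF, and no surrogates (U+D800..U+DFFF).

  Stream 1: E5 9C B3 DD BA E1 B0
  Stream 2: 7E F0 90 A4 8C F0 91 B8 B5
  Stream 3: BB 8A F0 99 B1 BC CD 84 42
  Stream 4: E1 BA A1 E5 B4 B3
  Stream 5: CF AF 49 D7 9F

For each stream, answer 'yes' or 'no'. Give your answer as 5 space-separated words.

Answer: no yes no yes yes

Derivation:
Stream 1: error at byte offset 7. INVALID
Stream 2: decodes cleanly. VALID
Stream 3: error at byte offset 0. INVALID
Stream 4: decodes cleanly. VALID
Stream 5: decodes cleanly. VALID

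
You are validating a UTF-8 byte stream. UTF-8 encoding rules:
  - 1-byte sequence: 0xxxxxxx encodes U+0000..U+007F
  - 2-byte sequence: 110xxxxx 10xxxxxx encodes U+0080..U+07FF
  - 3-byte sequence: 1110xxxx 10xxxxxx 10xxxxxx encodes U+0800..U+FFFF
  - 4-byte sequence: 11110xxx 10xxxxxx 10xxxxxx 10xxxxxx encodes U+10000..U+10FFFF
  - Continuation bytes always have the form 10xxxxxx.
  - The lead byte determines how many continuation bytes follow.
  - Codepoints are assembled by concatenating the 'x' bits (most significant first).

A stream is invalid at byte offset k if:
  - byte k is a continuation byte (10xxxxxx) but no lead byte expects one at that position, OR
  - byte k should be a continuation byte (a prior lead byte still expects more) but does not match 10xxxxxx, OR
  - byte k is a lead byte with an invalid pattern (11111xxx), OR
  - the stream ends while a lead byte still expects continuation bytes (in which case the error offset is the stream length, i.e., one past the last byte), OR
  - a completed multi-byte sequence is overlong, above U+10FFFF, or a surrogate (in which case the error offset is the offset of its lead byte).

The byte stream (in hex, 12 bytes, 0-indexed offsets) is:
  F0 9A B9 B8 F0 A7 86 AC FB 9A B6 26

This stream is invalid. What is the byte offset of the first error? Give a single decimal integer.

Answer: 8

Derivation:
Byte[0]=F0: 4-byte lead, need 3 cont bytes. acc=0x0
Byte[1]=9A: continuation. acc=(acc<<6)|0x1A=0x1A
Byte[2]=B9: continuation. acc=(acc<<6)|0x39=0x6B9
Byte[3]=B8: continuation. acc=(acc<<6)|0x38=0x1AE78
Completed: cp=U+1AE78 (starts at byte 0)
Byte[4]=F0: 4-byte lead, need 3 cont bytes. acc=0x0
Byte[5]=A7: continuation. acc=(acc<<6)|0x27=0x27
Byte[6]=86: continuation. acc=(acc<<6)|0x06=0x9C6
Byte[7]=AC: continuation. acc=(acc<<6)|0x2C=0x271AC
Completed: cp=U+271AC (starts at byte 4)
Byte[8]=FB: INVALID lead byte (not 0xxx/110x/1110/11110)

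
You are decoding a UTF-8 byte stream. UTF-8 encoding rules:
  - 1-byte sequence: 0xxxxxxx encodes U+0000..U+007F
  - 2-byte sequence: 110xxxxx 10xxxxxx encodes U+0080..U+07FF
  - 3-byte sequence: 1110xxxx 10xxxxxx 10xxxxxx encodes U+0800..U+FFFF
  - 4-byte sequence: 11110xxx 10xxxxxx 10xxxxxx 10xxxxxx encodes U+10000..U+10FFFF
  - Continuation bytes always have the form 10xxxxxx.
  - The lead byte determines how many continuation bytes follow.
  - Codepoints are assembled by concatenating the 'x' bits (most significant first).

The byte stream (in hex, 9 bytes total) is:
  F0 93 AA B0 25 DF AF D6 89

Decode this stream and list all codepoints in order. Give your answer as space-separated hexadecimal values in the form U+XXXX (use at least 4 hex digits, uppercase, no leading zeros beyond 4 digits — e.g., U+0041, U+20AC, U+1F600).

Answer: U+13AB0 U+0025 U+07EF U+0589

Derivation:
Byte[0]=F0: 4-byte lead, need 3 cont bytes. acc=0x0
Byte[1]=93: continuation. acc=(acc<<6)|0x13=0x13
Byte[2]=AA: continuation. acc=(acc<<6)|0x2A=0x4EA
Byte[3]=B0: continuation. acc=(acc<<6)|0x30=0x13AB0
Completed: cp=U+13AB0 (starts at byte 0)
Byte[4]=25: 1-byte ASCII. cp=U+0025
Byte[5]=DF: 2-byte lead, need 1 cont bytes. acc=0x1F
Byte[6]=AF: continuation. acc=(acc<<6)|0x2F=0x7EF
Completed: cp=U+07EF (starts at byte 5)
Byte[7]=D6: 2-byte lead, need 1 cont bytes. acc=0x16
Byte[8]=89: continuation. acc=(acc<<6)|0x09=0x589
Completed: cp=U+0589 (starts at byte 7)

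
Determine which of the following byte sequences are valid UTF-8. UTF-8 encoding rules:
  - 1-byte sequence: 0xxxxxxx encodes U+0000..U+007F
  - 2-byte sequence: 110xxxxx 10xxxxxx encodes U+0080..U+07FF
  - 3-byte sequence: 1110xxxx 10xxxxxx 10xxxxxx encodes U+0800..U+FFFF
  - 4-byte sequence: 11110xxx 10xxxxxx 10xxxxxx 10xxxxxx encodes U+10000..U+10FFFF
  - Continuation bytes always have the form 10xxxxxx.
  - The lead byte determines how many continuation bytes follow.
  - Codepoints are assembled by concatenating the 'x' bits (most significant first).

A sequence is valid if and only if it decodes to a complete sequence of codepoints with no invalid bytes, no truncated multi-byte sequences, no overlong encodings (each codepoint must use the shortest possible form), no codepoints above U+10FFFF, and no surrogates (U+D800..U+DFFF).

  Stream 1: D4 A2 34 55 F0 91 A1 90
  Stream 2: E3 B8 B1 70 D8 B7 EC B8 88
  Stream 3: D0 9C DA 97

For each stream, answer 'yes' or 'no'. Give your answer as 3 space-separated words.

Answer: yes yes yes

Derivation:
Stream 1: decodes cleanly. VALID
Stream 2: decodes cleanly. VALID
Stream 3: decodes cleanly. VALID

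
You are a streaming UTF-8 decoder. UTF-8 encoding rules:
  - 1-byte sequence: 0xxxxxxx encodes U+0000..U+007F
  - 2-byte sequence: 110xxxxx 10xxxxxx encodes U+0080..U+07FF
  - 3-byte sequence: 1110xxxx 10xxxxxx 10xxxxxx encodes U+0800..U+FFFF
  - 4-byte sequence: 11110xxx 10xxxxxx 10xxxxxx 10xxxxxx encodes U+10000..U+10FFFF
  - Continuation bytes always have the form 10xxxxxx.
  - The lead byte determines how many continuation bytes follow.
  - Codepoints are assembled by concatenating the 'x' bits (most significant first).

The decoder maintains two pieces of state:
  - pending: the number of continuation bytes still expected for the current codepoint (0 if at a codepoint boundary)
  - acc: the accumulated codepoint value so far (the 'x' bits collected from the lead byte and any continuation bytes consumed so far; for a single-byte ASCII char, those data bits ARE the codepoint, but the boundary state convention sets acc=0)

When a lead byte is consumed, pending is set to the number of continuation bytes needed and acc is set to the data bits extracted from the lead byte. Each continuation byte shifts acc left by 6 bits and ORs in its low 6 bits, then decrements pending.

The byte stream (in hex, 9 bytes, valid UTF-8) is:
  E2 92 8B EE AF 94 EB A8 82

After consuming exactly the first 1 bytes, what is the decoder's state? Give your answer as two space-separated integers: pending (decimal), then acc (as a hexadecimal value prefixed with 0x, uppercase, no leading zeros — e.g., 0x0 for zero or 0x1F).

Byte[0]=E2: 3-byte lead. pending=2, acc=0x2

Answer: 2 0x2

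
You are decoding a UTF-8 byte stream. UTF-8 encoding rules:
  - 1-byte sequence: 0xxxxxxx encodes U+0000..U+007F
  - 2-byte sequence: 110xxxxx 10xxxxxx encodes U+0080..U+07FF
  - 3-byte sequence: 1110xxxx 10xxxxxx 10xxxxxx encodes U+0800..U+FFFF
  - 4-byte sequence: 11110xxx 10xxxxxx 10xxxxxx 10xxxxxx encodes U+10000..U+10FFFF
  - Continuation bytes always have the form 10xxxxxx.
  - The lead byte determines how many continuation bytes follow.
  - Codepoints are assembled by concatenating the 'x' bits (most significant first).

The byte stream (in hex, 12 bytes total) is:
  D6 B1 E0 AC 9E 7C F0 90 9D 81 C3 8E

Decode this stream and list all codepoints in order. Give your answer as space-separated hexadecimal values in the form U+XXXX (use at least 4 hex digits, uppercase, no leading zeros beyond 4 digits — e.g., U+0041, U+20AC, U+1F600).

Byte[0]=D6: 2-byte lead, need 1 cont bytes. acc=0x16
Byte[1]=B1: continuation. acc=(acc<<6)|0x31=0x5B1
Completed: cp=U+05B1 (starts at byte 0)
Byte[2]=E0: 3-byte lead, need 2 cont bytes. acc=0x0
Byte[3]=AC: continuation. acc=(acc<<6)|0x2C=0x2C
Byte[4]=9E: continuation. acc=(acc<<6)|0x1E=0xB1E
Completed: cp=U+0B1E (starts at byte 2)
Byte[5]=7C: 1-byte ASCII. cp=U+007C
Byte[6]=F0: 4-byte lead, need 3 cont bytes. acc=0x0
Byte[7]=90: continuation. acc=(acc<<6)|0x10=0x10
Byte[8]=9D: continuation. acc=(acc<<6)|0x1D=0x41D
Byte[9]=81: continuation. acc=(acc<<6)|0x01=0x10741
Completed: cp=U+10741 (starts at byte 6)
Byte[10]=C3: 2-byte lead, need 1 cont bytes. acc=0x3
Byte[11]=8E: continuation. acc=(acc<<6)|0x0E=0xCE
Completed: cp=U+00CE (starts at byte 10)

Answer: U+05B1 U+0B1E U+007C U+10741 U+00CE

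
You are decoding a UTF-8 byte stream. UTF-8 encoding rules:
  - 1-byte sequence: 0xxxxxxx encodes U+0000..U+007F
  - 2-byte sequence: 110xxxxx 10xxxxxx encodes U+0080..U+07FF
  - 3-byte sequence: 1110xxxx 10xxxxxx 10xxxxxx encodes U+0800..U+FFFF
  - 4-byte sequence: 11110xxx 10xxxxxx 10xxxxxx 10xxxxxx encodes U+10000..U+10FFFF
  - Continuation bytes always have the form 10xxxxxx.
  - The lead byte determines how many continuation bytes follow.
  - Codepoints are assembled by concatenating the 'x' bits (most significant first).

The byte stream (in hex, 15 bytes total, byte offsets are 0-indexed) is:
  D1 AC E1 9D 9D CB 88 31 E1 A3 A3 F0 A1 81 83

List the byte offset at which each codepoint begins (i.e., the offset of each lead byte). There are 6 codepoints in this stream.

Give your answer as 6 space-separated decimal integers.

Answer: 0 2 5 7 8 11

Derivation:
Byte[0]=D1: 2-byte lead, need 1 cont bytes. acc=0x11
Byte[1]=AC: continuation. acc=(acc<<6)|0x2C=0x46C
Completed: cp=U+046C (starts at byte 0)
Byte[2]=E1: 3-byte lead, need 2 cont bytes. acc=0x1
Byte[3]=9D: continuation. acc=(acc<<6)|0x1D=0x5D
Byte[4]=9D: continuation. acc=(acc<<6)|0x1D=0x175D
Completed: cp=U+175D (starts at byte 2)
Byte[5]=CB: 2-byte lead, need 1 cont bytes. acc=0xB
Byte[6]=88: continuation. acc=(acc<<6)|0x08=0x2C8
Completed: cp=U+02C8 (starts at byte 5)
Byte[7]=31: 1-byte ASCII. cp=U+0031
Byte[8]=E1: 3-byte lead, need 2 cont bytes. acc=0x1
Byte[9]=A3: continuation. acc=(acc<<6)|0x23=0x63
Byte[10]=A3: continuation. acc=(acc<<6)|0x23=0x18E3
Completed: cp=U+18E3 (starts at byte 8)
Byte[11]=F0: 4-byte lead, need 3 cont bytes. acc=0x0
Byte[12]=A1: continuation. acc=(acc<<6)|0x21=0x21
Byte[13]=81: continuation. acc=(acc<<6)|0x01=0x841
Byte[14]=83: continuation. acc=(acc<<6)|0x03=0x21043
Completed: cp=U+21043 (starts at byte 11)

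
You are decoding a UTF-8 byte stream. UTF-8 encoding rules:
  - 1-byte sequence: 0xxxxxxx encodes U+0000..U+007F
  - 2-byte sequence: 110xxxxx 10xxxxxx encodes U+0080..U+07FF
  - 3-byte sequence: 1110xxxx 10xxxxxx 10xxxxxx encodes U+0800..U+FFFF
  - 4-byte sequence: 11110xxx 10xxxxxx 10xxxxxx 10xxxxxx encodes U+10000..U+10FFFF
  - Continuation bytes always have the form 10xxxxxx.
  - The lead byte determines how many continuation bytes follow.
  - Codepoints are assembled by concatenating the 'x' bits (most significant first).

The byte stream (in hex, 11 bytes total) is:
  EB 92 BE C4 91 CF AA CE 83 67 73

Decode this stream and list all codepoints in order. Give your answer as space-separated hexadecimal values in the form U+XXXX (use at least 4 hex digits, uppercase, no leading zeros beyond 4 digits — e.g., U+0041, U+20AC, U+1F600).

Byte[0]=EB: 3-byte lead, need 2 cont bytes. acc=0xB
Byte[1]=92: continuation. acc=(acc<<6)|0x12=0x2D2
Byte[2]=BE: continuation. acc=(acc<<6)|0x3E=0xB4BE
Completed: cp=U+B4BE (starts at byte 0)
Byte[3]=C4: 2-byte lead, need 1 cont bytes. acc=0x4
Byte[4]=91: continuation. acc=(acc<<6)|0x11=0x111
Completed: cp=U+0111 (starts at byte 3)
Byte[5]=CF: 2-byte lead, need 1 cont bytes. acc=0xF
Byte[6]=AA: continuation. acc=(acc<<6)|0x2A=0x3EA
Completed: cp=U+03EA (starts at byte 5)
Byte[7]=CE: 2-byte lead, need 1 cont bytes. acc=0xE
Byte[8]=83: continuation. acc=(acc<<6)|0x03=0x383
Completed: cp=U+0383 (starts at byte 7)
Byte[9]=67: 1-byte ASCII. cp=U+0067
Byte[10]=73: 1-byte ASCII. cp=U+0073

Answer: U+B4BE U+0111 U+03EA U+0383 U+0067 U+0073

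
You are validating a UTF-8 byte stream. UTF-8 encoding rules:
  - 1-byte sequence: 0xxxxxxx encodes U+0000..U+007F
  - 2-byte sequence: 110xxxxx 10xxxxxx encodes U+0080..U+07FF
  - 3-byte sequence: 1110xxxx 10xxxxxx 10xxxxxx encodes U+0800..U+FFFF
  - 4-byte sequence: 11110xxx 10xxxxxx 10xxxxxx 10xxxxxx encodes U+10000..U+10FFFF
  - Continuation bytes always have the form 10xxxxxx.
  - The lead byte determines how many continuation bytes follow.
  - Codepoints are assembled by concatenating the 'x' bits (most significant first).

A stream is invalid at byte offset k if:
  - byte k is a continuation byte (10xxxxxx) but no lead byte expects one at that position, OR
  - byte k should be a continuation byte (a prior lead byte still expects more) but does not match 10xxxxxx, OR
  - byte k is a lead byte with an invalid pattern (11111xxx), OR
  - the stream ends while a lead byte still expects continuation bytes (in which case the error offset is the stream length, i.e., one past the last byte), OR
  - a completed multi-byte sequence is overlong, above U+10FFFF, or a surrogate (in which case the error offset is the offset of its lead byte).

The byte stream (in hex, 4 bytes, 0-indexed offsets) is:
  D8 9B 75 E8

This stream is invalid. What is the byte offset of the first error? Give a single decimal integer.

Answer: 4

Derivation:
Byte[0]=D8: 2-byte lead, need 1 cont bytes. acc=0x18
Byte[1]=9B: continuation. acc=(acc<<6)|0x1B=0x61B
Completed: cp=U+061B (starts at byte 0)
Byte[2]=75: 1-byte ASCII. cp=U+0075
Byte[3]=E8: 3-byte lead, need 2 cont bytes. acc=0x8
Byte[4]: stream ended, expected continuation. INVALID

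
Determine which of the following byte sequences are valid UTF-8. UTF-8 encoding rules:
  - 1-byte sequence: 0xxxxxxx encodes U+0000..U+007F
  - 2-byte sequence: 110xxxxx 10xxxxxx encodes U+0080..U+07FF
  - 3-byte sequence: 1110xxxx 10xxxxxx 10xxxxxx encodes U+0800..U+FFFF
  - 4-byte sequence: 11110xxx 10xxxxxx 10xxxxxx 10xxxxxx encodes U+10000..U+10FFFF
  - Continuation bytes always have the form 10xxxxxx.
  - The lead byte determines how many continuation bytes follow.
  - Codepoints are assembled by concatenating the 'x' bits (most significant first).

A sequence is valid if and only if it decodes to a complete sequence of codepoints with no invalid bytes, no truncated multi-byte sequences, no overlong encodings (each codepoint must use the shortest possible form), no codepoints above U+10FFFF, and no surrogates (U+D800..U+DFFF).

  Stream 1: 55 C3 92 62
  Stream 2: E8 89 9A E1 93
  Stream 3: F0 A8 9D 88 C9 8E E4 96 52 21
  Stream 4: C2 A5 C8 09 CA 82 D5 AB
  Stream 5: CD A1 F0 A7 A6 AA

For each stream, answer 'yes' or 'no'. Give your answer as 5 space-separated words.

Answer: yes no no no yes

Derivation:
Stream 1: decodes cleanly. VALID
Stream 2: error at byte offset 5. INVALID
Stream 3: error at byte offset 8. INVALID
Stream 4: error at byte offset 3. INVALID
Stream 5: decodes cleanly. VALID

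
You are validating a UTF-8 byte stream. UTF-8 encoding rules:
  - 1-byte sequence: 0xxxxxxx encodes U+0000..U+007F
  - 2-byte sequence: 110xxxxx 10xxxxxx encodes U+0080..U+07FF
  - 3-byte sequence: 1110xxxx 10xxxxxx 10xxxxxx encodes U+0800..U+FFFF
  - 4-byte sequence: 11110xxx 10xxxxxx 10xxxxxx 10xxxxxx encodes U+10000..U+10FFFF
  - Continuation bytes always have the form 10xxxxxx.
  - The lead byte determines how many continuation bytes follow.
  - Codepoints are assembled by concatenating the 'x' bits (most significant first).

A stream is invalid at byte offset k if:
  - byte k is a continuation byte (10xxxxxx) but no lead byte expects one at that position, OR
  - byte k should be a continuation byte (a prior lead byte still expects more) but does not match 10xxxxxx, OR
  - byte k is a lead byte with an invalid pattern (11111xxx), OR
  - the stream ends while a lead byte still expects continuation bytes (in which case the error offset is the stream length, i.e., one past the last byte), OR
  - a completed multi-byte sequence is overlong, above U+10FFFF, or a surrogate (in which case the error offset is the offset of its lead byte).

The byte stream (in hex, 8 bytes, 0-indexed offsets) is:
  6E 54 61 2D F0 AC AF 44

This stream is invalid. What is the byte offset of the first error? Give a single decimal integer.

Byte[0]=6E: 1-byte ASCII. cp=U+006E
Byte[1]=54: 1-byte ASCII. cp=U+0054
Byte[2]=61: 1-byte ASCII. cp=U+0061
Byte[3]=2D: 1-byte ASCII. cp=U+002D
Byte[4]=F0: 4-byte lead, need 3 cont bytes. acc=0x0
Byte[5]=AC: continuation. acc=(acc<<6)|0x2C=0x2C
Byte[6]=AF: continuation. acc=(acc<<6)|0x2F=0xB2F
Byte[7]=44: expected 10xxxxxx continuation. INVALID

Answer: 7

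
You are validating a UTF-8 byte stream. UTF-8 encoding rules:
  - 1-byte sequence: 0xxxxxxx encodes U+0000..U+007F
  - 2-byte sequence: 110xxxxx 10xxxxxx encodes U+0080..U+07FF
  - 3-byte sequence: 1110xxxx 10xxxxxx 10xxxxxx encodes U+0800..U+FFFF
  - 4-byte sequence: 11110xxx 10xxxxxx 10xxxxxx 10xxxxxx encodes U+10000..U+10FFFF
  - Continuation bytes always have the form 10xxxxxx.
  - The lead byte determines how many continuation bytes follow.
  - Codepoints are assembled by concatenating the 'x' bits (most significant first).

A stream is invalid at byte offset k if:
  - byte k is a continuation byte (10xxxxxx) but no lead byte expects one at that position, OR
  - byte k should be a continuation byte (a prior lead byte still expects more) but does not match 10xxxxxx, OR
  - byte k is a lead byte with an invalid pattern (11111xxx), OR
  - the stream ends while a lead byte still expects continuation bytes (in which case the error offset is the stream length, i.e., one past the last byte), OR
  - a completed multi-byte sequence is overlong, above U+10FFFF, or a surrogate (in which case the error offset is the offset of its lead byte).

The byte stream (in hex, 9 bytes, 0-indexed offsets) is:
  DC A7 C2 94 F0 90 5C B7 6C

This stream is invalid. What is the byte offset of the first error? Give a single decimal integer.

Byte[0]=DC: 2-byte lead, need 1 cont bytes. acc=0x1C
Byte[1]=A7: continuation. acc=(acc<<6)|0x27=0x727
Completed: cp=U+0727 (starts at byte 0)
Byte[2]=C2: 2-byte lead, need 1 cont bytes. acc=0x2
Byte[3]=94: continuation. acc=(acc<<6)|0x14=0x94
Completed: cp=U+0094 (starts at byte 2)
Byte[4]=F0: 4-byte lead, need 3 cont bytes. acc=0x0
Byte[5]=90: continuation. acc=(acc<<6)|0x10=0x10
Byte[6]=5C: expected 10xxxxxx continuation. INVALID

Answer: 6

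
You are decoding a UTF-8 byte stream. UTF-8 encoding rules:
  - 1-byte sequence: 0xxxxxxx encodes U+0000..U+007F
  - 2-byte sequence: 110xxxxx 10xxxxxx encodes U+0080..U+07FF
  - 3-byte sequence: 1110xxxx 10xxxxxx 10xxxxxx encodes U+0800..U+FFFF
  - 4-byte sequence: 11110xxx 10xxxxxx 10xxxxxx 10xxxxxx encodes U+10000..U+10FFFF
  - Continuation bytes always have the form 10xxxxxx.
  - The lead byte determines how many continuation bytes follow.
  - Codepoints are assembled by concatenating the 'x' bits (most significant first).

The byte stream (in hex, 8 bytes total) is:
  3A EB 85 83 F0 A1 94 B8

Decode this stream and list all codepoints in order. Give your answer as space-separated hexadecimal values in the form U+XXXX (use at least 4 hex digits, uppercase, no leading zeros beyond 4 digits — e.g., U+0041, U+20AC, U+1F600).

Answer: U+003A U+B143 U+21538

Derivation:
Byte[0]=3A: 1-byte ASCII. cp=U+003A
Byte[1]=EB: 3-byte lead, need 2 cont bytes. acc=0xB
Byte[2]=85: continuation. acc=(acc<<6)|0x05=0x2C5
Byte[3]=83: continuation. acc=(acc<<6)|0x03=0xB143
Completed: cp=U+B143 (starts at byte 1)
Byte[4]=F0: 4-byte lead, need 3 cont bytes. acc=0x0
Byte[5]=A1: continuation. acc=(acc<<6)|0x21=0x21
Byte[6]=94: continuation. acc=(acc<<6)|0x14=0x854
Byte[7]=B8: continuation. acc=(acc<<6)|0x38=0x21538
Completed: cp=U+21538 (starts at byte 4)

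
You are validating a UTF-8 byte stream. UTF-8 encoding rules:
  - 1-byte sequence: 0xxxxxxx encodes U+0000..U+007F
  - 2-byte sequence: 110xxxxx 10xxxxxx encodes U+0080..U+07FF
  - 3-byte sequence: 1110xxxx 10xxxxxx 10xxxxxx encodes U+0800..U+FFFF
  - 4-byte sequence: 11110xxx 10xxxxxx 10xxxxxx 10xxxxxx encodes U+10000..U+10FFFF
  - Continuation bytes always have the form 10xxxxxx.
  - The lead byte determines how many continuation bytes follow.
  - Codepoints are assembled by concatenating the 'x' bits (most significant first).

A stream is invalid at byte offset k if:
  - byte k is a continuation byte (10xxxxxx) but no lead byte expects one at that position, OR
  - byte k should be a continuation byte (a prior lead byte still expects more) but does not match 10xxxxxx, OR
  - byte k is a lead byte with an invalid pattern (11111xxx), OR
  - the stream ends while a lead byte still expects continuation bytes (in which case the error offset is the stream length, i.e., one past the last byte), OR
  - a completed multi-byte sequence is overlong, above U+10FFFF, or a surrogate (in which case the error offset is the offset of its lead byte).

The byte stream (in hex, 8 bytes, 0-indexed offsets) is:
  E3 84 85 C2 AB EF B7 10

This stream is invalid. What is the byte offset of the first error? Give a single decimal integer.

Answer: 7

Derivation:
Byte[0]=E3: 3-byte lead, need 2 cont bytes. acc=0x3
Byte[1]=84: continuation. acc=(acc<<6)|0x04=0xC4
Byte[2]=85: continuation. acc=(acc<<6)|0x05=0x3105
Completed: cp=U+3105 (starts at byte 0)
Byte[3]=C2: 2-byte lead, need 1 cont bytes. acc=0x2
Byte[4]=AB: continuation. acc=(acc<<6)|0x2B=0xAB
Completed: cp=U+00AB (starts at byte 3)
Byte[5]=EF: 3-byte lead, need 2 cont bytes. acc=0xF
Byte[6]=B7: continuation. acc=(acc<<6)|0x37=0x3F7
Byte[7]=10: expected 10xxxxxx continuation. INVALID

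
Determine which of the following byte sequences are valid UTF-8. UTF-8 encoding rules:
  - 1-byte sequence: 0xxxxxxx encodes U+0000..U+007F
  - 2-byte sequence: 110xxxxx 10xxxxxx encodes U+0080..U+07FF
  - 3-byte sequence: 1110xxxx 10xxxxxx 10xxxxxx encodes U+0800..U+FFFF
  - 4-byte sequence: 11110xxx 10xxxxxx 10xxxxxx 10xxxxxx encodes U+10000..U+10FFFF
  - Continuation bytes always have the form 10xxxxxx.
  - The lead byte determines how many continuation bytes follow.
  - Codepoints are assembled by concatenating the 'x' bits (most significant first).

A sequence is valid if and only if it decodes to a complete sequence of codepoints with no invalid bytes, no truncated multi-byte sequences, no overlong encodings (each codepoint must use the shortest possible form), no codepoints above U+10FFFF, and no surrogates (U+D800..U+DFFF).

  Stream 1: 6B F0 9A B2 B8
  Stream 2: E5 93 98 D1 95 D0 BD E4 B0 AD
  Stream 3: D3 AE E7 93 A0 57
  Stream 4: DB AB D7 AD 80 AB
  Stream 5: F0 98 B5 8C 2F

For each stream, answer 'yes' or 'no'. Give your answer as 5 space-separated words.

Answer: yes yes yes no yes

Derivation:
Stream 1: decodes cleanly. VALID
Stream 2: decodes cleanly. VALID
Stream 3: decodes cleanly. VALID
Stream 4: error at byte offset 4. INVALID
Stream 5: decodes cleanly. VALID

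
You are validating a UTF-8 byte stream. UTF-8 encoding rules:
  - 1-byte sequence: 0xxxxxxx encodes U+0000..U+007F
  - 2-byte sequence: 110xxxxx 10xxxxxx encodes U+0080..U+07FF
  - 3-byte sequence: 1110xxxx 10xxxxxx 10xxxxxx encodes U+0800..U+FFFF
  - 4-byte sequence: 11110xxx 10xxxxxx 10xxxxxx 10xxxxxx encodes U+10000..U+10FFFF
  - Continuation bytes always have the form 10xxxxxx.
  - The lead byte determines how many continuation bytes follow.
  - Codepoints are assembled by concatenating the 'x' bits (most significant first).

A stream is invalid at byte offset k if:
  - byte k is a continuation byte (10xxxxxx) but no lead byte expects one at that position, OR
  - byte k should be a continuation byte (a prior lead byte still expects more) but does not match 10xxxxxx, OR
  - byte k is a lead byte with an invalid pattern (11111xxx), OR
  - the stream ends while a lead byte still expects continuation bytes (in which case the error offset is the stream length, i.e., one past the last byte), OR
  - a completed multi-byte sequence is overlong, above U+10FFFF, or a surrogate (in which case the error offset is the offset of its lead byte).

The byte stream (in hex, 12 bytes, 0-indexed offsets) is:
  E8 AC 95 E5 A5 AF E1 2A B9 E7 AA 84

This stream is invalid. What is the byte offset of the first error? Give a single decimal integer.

Answer: 7

Derivation:
Byte[0]=E8: 3-byte lead, need 2 cont bytes. acc=0x8
Byte[1]=AC: continuation. acc=(acc<<6)|0x2C=0x22C
Byte[2]=95: continuation. acc=(acc<<6)|0x15=0x8B15
Completed: cp=U+8B15 (starts at byte 0)
Byte[3]=E5: 3-byte lead, need 2 cont bytes. acc=0x5
Byte[4]=A5: continuation. acc=(acc<<6)|0x25=0x165
Byte[5]=AF: continuation. acc=(acc<<6)|0x2F=0x596F
Completed: cp=U+596F (starts at byte 3)
Byte[6]=E1: 3-byte lead, need 2 cont bytes. acc=0x1
Byte[7]=2A: expected 10xxxxxx continuation. INVALID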